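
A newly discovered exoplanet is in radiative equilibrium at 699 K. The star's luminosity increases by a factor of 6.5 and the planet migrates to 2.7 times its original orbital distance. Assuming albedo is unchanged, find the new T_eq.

T_eq ∝ L^(1/4) · d^(−1/2).
T′ = 699 × 6.5^(1/4) / 2.7^(1/2) = 679 K.

T_eq ≈ 679 K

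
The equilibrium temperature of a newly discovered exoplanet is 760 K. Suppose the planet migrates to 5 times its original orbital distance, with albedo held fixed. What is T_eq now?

T_eq ≈ 340 K

T_eq ∝ L^(1/4) · d^(−1/2).
T′ = 760 / 5^(1/2) = 340 K.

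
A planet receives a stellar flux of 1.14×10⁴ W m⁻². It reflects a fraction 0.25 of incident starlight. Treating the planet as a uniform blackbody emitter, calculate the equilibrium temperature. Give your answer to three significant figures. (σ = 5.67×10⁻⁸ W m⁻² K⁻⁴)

Energy balance: absorbed = emitted ⇒ πR²·S(1−A) = 4πR²·σT_eq⁴, so T_eq⁴ = S(1−A)/(4σ).
T_eq = [1.14×10⁴ × 0.75 / (4 × 5.67×10⁻⁸)]^(1/4) = (3.77×10¹⁰)^(1/4) = 441 K.

T_eq ≈ 441 K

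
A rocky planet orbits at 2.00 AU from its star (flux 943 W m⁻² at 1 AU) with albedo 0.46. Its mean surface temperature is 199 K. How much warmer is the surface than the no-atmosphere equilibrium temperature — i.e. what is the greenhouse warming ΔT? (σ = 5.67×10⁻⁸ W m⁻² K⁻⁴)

S = 943/2.00² = 235.8 W m⁻².
T_eq = [S(1−A)/(4σ)]^(1/4) = [235.8×0.54/(4×5.67×10⁻⁸)]^(1/4) = 153.9 K.
ΔT = T_surf − T_eq = 199 − 153.9.

ΔT ≈ 45.1 K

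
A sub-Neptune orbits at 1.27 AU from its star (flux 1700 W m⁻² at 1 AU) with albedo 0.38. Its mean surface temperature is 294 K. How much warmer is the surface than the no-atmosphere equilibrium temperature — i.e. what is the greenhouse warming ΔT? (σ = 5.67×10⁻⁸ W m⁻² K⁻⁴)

ΔT ≈ 62.3 K

S = 1700/1.27² = 1054 W m⁻².
T_eq = [S(1−A)/(4σ)]^(1/4) = [1054×0.62/(4×5.67×10⁻⁸)]^(1/4) = 231.7 K.
ΔT = T_surf − T_eq = 294 − 231.7.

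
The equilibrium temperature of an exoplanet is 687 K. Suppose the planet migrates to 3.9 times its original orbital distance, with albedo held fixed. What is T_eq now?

T_eq ∝ L^(1/4) · d^(−1/2).
T′ = 687 / 3.9^(1/2) = 348 K.

T_eq ≈ 348 K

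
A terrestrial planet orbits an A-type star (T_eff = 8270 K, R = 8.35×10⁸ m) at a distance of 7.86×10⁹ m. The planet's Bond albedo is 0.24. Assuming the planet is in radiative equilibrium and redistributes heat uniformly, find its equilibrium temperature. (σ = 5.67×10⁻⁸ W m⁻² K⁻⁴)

L = 4πR_⋆²σT_⋆⁴ = 4π(8.35×10⁸)² × 5.67×10⁻⁸ × (8270)⁴ = 2.32×10²⁷ W.
S = L/(4πd²) = 2.99×10⁶ W m⁻².
Energy balance: absorbed = emitted ⇒ πR²·S(1−A) = 4πR²·σT_eq⁴, so T_eq⁴ = S(1−A)/(4σ).
T_eq = [2.99×10⁶ × 0.76 / (4 × 5.67×10⁻⁸)]^(1/4) = (1.00×10¹³)^(1/4) = 1780 K.

T_eq ≈ 1780 K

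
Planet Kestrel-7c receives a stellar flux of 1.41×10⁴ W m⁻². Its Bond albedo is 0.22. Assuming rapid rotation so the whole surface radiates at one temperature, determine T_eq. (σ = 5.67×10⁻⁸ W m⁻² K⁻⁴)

T_eq ≈ 469 K

Energy balance: absorbed = emitted ⇒ πR²·S(1−A) = 4πR²·σT_eq⁴, so T_eq⁴ = S(1−A)/(4σ).
T_eq = [1.41×10⁴ × 0.78 / (4 × 5.67×10⁻⁸)]^(1/4) = (4.85×10¹⁰)^(1/4) = 469 K.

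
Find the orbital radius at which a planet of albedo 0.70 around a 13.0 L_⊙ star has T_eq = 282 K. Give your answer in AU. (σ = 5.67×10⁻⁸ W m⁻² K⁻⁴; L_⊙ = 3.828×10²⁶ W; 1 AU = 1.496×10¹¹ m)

L = 13.0 × 3.828×10²⁶ = 4.98×10²⁷ W.
From T_eq⁴ = L(1−A)/(16πσd²): d = √[L(1−A)/(16πσT_eq⁴)].
d = √[4.98×10²⁷ × 0.30 / (16π × 5.67×10⁻⁸ × (282)⁴)] = 2.88×10¹¹ m = 1.92 AU.

d ≈ 1.92 AU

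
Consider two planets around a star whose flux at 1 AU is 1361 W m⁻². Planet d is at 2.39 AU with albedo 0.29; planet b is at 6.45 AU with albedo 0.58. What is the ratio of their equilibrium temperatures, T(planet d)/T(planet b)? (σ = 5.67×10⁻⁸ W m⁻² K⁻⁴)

T₁/T₂ ≈ 1.873

T_eq = [S₀(1−A)/(4σd²)]^(1/4), so T ∝ (1−A)^(1/4) / √d.
T₁ = [1361×0.71/(4×5.67×10⁻⁸×2.39²)]^(1/4) = 165.26 K.
T₂ = [1361×0.42/(4×5.67×10⁻⁸×6.45²)]^(1/4) = 88.22 K.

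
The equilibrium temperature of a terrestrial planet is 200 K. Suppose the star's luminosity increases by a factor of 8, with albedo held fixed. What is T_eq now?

T_eq ∝ L^(1/4) · d^(−1/2).
T′ = 200 × 8^(1/4) = 336 K.

T_eq ≈ 336 K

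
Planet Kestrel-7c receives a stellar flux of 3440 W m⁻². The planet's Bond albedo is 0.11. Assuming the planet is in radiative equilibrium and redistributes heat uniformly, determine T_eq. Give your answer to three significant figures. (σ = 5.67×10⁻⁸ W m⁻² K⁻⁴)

T_eq ≈ 341 K

Energy balance: absorbed = emitted ⇒ πR²·S(1−A) = 4πR²·σT_eq⁴, so T_eq⁴ = S(1−A)/(4σ).
T_eq = [3440 × 0.89 / (4 × 5.67×10⁻⁸)]^(1/4) = (1.35×10¹⁰)^(1/4) = 341 K.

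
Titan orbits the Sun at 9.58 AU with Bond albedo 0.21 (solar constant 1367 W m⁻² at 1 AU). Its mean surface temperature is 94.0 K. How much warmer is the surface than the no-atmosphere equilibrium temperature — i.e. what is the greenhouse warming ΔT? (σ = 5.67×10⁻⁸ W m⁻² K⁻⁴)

ΔT ≈ 9.1 K

S = 1367/9.58² = 14.89 W m⁻².
T_eq = [S(1−A)/(4σ)]^(1/4) = [14.89×0.79/(4×5.67×10⁻⁸)]^(1/4) = 84.9 K.
ΔT = T_surf − T_eq = 94 − 84.9.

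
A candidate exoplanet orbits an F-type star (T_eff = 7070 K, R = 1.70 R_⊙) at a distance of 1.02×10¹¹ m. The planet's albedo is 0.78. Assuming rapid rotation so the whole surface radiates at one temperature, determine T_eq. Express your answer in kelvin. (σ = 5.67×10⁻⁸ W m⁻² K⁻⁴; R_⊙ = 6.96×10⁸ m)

T_eq ≈ 369 K

R_⋆ = 1.70 × 6.96×10⁸ = 1.18×10⁹ m.
L = 4πR_⋆²σT_⋆⁴ = 4π(1.18×10⁹)² × 5.67×10⁻⁸ × (7070)⁴ = 2.49×10²⁷ W.
S = L/(4πd²) = 1.91×10⁴ W m⁻².
Energy balance: absorbed = emitted ⇒ πR²·S(1−A) = 4πR²·σT_eq⁴, so T_eq⁴ = S(1−A)/(4σ).
T_eq = [1.91×10⁴ × 0.22 / (4 × 5.67×10⁻⁸)]^(1/4) = (1.85×10¹⁰)^(1/4) = 369 K.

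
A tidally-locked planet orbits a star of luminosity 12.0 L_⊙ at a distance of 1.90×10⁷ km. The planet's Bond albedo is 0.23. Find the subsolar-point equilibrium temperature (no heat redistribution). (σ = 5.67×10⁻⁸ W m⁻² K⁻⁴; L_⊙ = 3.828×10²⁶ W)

d = 1.90×10⁷ km = 1.90×10¹⁰ m.
L = 12.0 × 3.828×10²⁶ = 4.59×10²⁷ W.
Flux: S = L/(4πd²) = 4.59×10²⁷/(4π×(1.90×10¹⁰)²) = 1.01×10⁶ W m⁻².
At the subsolar point the surface absorbs S(1−A) and emits σT⁴ per unit area — no factor of 4, since only the local patch is in balance.
T = [1.01×10⁶ × 0.77 / 5.67×10⁻⁸]^(1/4) = (1.38×10¹³)^(1/4) = 1930 K.

T_ss ≈ 1930 K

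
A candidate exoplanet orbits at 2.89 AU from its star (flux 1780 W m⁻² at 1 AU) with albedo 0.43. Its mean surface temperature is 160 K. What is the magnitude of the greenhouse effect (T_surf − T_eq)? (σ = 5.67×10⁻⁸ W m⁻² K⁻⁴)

S = 1780/2.89² = 213.1 W m⁻².
T_eq = [S(1−A)/(4σ)]^(1/4) = [213.1×0.57/(4×5.67×10⁻⁸)]^(1/4) = 152.1 K.
ΔT = T_surf − T_eq = 160 − 152.1.

ΔT ≈ 7.9 K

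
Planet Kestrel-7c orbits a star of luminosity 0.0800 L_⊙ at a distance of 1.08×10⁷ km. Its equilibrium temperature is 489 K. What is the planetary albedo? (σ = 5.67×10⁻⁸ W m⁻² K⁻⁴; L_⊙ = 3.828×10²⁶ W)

A ≈ 0.38

d = 1.08×10⁷ km = 1.08×10¹⁰ m.
L = 0.0800 × 3.828×10²⁶ = 3.06×10²⁵ W.
Flux: S = L/(4πd²) = 3.06×10²⁵/(4π×(1.08×10¹⁰)²) = 2.09×10⁴ W m⁻².
From T_eq⁴ = S(1−A)/(4σ): 1−A = 4σT_eq⁴/S.
1−A = 4 × 5.67×10⁻⁸ × (489)⁴ / 2.09×10⁴ = 0.621.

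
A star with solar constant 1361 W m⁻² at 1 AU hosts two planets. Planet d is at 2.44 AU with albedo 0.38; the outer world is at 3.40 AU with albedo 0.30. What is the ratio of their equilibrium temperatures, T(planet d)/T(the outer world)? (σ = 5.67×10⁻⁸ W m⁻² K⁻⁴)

T_eq = [S₀(1−A)/(4σd²)]^(1/4), so T ∝ (1−A)^(1/4) / √d.
T₁ = [1361×0.62/(4×5.67×10⁻⁸×2.44²)]^(1/4) = 158.11 K.
T₂ = [1361×0.70/(4×5.67×10⁻⁸×3.40²)]^(1/4) = 138.07 K.

T₁/T₂ ≈ 1.145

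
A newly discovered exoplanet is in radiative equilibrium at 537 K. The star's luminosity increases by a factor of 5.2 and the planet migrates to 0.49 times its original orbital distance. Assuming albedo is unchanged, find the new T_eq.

T_eq ∝ L^(1/4) · d^(−1/2).
T′ = 537 × 5.2^(1/4) / 0.49^(1/2) = 1160 K.

T_eq ≈ 1160 K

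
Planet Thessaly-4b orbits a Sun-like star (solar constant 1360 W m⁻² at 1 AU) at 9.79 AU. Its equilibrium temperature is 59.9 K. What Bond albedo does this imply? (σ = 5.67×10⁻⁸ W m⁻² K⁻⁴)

A ≈ 0.79

Flux at 9.79 AU: S = 1360/9.79² = 14.2 W m⁻².
From T_eq⁴ = S(1−A)/(4σ): 1−A = 4σT_eq⁴/S.
1−A = 4 × 5.67×10⁻⁸ × (59.9)⁴ / 14.2 = 0.206.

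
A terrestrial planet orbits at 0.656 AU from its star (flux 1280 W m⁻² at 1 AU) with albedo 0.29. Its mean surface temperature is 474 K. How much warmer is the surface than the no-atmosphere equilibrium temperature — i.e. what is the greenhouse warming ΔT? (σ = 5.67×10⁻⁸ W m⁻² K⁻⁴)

S = 1280/0.656² = 2974 W m⁻².
T_eq = [S(1−A)/(4σ)]^(1/4) = [2974×0.71/(4×5.67×10⁻⁸)]^(1/4) = 310.6 K.
ΔT = T_surf − T_eq = 474 − 310.6.

ΔT ≈ 163.4 K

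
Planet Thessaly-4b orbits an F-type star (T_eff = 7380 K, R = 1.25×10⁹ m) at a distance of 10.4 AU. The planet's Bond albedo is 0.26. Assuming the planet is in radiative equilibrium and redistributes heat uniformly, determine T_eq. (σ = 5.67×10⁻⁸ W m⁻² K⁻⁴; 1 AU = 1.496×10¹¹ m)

d = 10.4 AU = 1.56×10¹² m.
L = 4πR_⋆²σT_⋆⁴ = 4π(1.25×10⁹)² × 5.67×10⁻⁸ × (7380)⁴ = 3.30×10²⁷ W.
S = L/(4πd²) = 109 W m⁻².
Energy balance: absorbed = emitted ⇒ πR²·S(1−A) = 4πR²·σT_eq⁴, so T_eq⁴ = S(1−A)/(4σ).
T_eq = [109 × 0.74 / (4 × 5.67×10⁻⁸)]^(1/4) = (3.54×10⁸)^(1/4) = 137 K.

T_eq ≈ 137 K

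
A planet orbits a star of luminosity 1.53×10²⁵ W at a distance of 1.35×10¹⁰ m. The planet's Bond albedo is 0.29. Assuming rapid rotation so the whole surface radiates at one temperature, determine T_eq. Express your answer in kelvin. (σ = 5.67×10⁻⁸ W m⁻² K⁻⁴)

Flux: S = L/(4πd²) = 1.53×10²⁵/(4π×(1.35×10¹⁰)²) = 6680 W m⁻².
Energy balance: absorbed = emitted ⇒ πR²·S(1−A) = 4πR²·σT_eq⁴, so T_eq⁴ = S(1−A)/(4σ).
T_eq = [6680 × 0.71 / (4 × 5.67×10⁻⁸)]^(1/4) = (2.09×10¹⁰)^(1/4) = 380 K.

T_eq ≈ 380 K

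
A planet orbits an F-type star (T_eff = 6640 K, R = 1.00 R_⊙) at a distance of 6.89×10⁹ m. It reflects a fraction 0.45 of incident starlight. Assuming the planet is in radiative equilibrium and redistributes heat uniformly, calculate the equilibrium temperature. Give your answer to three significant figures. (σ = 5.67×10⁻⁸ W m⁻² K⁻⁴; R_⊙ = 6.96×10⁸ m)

R_⋆ = 1.00 × 6.96×10⁸ = 6.96×10⁸ m.
L = 4πR_⋆²σT_⋆⁴ = 4π(6.96×10⁸)² × 5.67×10⁻⁸ × (6640)⁴ = 6.71×10²⁶ W.
S = L/(4πd²) = 1.12×10⁶ W m⁻².
Energy balance: absorbed = emitted ⇒ πR²·S(1−A) = 4πR²·σT_eq⁴, so T_eq⁴ = S(1−A)/(4σ).
T_eq = [1.12×10⁶ × 0.55 / (4 × 5.67×10⁻⁸)]^(1/4) = (2.73×10¹²)^(1/4) = 1290 K.

T_eq ≈ 1290 K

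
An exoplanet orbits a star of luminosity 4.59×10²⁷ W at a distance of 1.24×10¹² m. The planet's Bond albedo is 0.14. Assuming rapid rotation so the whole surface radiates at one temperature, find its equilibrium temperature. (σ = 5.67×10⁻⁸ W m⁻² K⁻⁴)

Flux: S = L/(4πd²) = 4.59×10²⁷/(4π×(1.24×10¹²)²) = 238 W m⁻².
Energy balance: absorbed = emitted ⇒ πR²·S(1−A) = 4πR²·σT_eq⁴, so T_eq⁴ = S(1−A)/(4σ).
T_eq = [238 × 0.86 / (4 × 5.67×10⁻⁸)]^(1/4) = (9.01×10⁸)^(1/4) = 173 K.

T_eq ≈ 173 K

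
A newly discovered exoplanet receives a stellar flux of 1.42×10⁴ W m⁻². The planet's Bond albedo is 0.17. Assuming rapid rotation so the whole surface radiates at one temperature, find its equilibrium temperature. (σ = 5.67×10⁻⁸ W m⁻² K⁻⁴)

T_eq ≈ 477 K

Energy balance: absorbed = emitted ⇒ πR²·S(1−A) = 4πR²·σT_eq⁴, so T_eq⁴ = S(1−A)/(4σ).
T_eq = [1.42×10⁴ × 0.83 / (4 × 5.67×10⁻⁸)]^(1/4) = (5.20×10¹⁰)^(1/4) = 477 K.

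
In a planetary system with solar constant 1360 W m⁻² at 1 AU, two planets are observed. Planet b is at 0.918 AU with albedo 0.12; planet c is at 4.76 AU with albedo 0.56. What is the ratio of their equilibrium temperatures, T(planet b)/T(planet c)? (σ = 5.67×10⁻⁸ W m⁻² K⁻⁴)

T_eq = [S₀(1−A)/(4σd²)]^(1/4), so T ∝ (1−A)^(1/4) / √d.
T₁ = [1360×0.88/(4×5.67×10⁻⁸×0.918²)]^(1/4) = 281.30 K.
T₂ = [1360×0.44/(4×5.67×10⁻⁸×4.76²)]^(1/4) = 103.88 K.

T₁/T₂ ≈ 2.708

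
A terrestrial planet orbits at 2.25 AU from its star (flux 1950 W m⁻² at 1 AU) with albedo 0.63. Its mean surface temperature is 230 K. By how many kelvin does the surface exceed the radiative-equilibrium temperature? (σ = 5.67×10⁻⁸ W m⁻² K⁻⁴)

S = 1950/2.25² = 385.2 W m⁻².
T_eq = [S(1−A)/(4σ)]^(1/4) = [385.2×0.37/(4×5.67×10⁻⁸)]^(1/4) = 158.3 K.
ΔT = T_surf − T_eq = 230 − 158.3.

ΔT ≈ 71.7 K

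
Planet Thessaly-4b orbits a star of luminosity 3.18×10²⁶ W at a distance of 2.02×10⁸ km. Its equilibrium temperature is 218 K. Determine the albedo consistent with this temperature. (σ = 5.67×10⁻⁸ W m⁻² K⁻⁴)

A ≈ 0.17

d = 2.02×10⁸ km = 2.02×10¹¹ m.
Flux: S = L/(4πd²) = 3.18×10²⁶/(4π×(2.02×10¹¹)²) = 620 W m⁻².
From T_eq⁴ = S(1−A)/(4σ): 1−A = 4σT_eq⁴/S.
1−A = 4 × 5.67×10⁻⁸ × (218)⁴ / 620 = 0.826.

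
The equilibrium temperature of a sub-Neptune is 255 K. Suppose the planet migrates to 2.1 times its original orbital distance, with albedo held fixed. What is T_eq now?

T_eq ∝ L^(1/4) · d^(−1/2).
T′ = 255 / 2.1^(1/2) = 176 K.

T_eq ≈ 176 K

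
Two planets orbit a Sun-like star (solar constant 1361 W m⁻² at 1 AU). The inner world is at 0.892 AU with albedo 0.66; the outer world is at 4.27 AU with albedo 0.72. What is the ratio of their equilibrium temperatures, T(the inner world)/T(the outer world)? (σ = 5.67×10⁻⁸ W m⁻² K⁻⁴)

T_eq = [S₀(1−A)/(4σd²)]^(1/4), so T ∝ (1−A)^(1/4) / √d.
T₁ = [1361×0.34/(4×5.67×10⁻⁸×0.892²)]^(1/4) = 225.03 K.
T₂ = [1361×0.28/(4×5.67×10⁻⁸×4.27²)]^(1/4) = 97.98 K.

T₁/T₂ ≈ 2.297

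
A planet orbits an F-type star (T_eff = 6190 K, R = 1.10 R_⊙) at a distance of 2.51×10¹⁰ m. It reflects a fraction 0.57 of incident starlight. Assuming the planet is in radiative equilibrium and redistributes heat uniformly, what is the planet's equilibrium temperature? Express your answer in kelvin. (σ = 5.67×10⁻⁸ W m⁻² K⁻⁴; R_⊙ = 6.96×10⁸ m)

R_⋆ = 1.10 × 6.96×10⁸ = 7.66×10⁸ m.
L = 4πR_⋆²σT_⋆⁴ = 4π(7.66×10⁸)² × 5.67×10⁻⁸ × (6190)⁴ = 6.13×10²⁶ W.
S = L/(4πd²) = 7.74×10⁴ W m⁻².
Energy balance: absorbed = emitted ⇒ πR²·S(1−A) = 4πR²·σT_eq⁴, so T_eq⁴ = S(1−A)/(4σ).
T_eq = [7.74×10⁴ × 0.43 / (4 × 5.67×10⁻⁸)]^(1/4) = (1.47×10¹¹)^(1/4) = 619 K.

T_eq ≈ 619 K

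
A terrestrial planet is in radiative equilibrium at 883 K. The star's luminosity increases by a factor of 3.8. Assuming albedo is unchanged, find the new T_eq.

T_eq ≈ 1230 K

T_eq ∝ L^(1/4) · d^(−1/2).
T′ = 883 × 3.8^(1/4) = 1230 K.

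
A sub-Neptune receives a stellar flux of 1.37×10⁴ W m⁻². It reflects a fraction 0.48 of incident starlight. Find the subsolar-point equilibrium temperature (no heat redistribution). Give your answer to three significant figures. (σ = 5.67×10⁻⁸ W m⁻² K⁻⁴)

At the subsolar point the surface absorbs S(1−A) and emits σT⁴ per unit area — no factor of 4, since only the local patch is in balance.
T = [1.37×10⁴ × 0.52 / 5.67×10⁻⁸]^(1/4) = (1.26×10¹¹)^(1/4) = 595 K.

T_ss ≈ 595 K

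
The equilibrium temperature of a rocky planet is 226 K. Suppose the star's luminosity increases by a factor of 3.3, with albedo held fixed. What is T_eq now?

T_eq ≈ 305 K

T_eq ∝ L^(1/4) · d^(−1/2).
T′ = 226 × 3.3^(1/4) = 305 K.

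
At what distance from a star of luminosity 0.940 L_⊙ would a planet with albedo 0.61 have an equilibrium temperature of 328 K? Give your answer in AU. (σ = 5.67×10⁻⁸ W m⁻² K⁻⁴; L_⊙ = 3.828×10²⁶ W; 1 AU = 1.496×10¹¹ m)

L = 0.940 × 3.828×10²⁶ = 3.60×10²⁶ W.
From T_eq⁴ = L(1−A)/(16πσd²): d = √[L(1−A)/(16πσT_eq⁴)].
d = √[3.60×10²⁶ × 0.39 / (16π × 5.67×10⁻⁸ × (328)⁴)] = 6.52×10¹⁰ m = 0.436 AU.

d ≈ 0.436 AU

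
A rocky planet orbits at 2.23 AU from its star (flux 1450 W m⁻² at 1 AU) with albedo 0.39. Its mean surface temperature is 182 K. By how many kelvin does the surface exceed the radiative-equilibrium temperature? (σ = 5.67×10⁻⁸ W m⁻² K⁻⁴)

S = 1450/2.23² = 291.6 W m⁻².
T_eq = [S(1−A)/(4σ)]^(1/4) = [291.6×0.61/(4×5.67×10⁻⁸)]^(1/4) = 167.3 K.
ΔT = T_surf − T_eq = 182 − 167.3.

ΔT ≈ 14.7 K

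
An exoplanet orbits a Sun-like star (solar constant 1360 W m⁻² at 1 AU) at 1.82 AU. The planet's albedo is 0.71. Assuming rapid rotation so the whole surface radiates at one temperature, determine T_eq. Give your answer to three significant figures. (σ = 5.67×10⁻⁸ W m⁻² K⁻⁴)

T_eq ≈ 151 K

Flux at 1.82 AU: S = 1360/1.82² = 411 W m⁻².
Energy balance: absorbed = emitted ⇒ πR²·S(1−A) = 4πR²·σT_eq⁴, so T_eq⁴ = S(1−A)/(4σ).
T_eq = [411 × 0.29 / (4 × 5.67×10⁻⁸)]^(1/4) = (5.25×10⁸)^(1/4) = 151 K.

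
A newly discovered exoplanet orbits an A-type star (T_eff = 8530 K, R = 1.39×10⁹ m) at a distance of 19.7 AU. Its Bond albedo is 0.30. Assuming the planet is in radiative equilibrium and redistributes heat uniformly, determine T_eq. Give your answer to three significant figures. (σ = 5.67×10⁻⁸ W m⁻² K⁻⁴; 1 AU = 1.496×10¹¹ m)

T_eq ≈ 120 K

d = 19.7 AU = 2.95×10¹² m.
L = 4πR_⋆²σT_⋆⁴ = 4π(1.39×10⁹)² × 5.67×10⁻⁸ × (8530)⁴ = 7.29×10²⁷ W.
S = L/(4πd²) = 66.8 W m⁻².
Energy balance: absorbed = emitted ⇒ πR²·S(1−A) = 4πR²·σT_eq⁴, so T_eq⁴ = S(1−A)/(4σ).
T_eq = [66.8 × 0.70 / (4 × 5.67×10⁻⁸)]^(1/4) = (2.06×10⁸)^(1/4) = 120 K.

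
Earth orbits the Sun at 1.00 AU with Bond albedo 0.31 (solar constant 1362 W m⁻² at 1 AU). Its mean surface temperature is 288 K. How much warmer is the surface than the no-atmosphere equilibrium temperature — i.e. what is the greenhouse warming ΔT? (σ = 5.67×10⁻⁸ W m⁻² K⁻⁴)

S = 1362/1.00² = 1362 W m⁻².
T_eq = [S(1−A)/(4σ)]^(1/4) = [1362×0.69/(4×5.67×10⁻⁸)]^(1/4) = 253.7 K.
ΔT = T_surf − T_eq = 288 − 253.7.

ΔT ≈ 34.3 K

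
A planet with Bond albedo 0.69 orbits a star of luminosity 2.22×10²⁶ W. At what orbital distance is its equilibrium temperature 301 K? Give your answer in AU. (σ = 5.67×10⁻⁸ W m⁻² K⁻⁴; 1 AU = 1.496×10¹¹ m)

From T_eq⁴ = L(1−A)/(16πσd²): d = √[L(1−A)/(16πσT_eq⁴)].
d = √[2.22×10²⁶ × 0.31 / (16π × 5.67×10⁻⁸ × (301)⁴)] = 5.42×10¹⁰ m = 0.363 AU.

d ≈ 0.363 AU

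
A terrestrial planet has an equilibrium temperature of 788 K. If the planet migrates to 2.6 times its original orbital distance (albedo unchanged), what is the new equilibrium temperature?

T_eq ≈ 489 K

T_eq ∝ L^(1/4) · d^(−1/2).
T′ = 788 / 2.6^(1/2) = 489 K.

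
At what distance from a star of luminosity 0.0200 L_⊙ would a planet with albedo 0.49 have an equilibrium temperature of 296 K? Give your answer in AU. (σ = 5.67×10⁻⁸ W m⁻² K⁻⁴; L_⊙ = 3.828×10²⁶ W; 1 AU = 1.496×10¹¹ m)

d ≈ 0.0893 AU

L = 0.0200 × 3.828×10²⁶ = 7.66×10²⁴ W.
From T_eq⁴ = L(1−A)/(16πσd²): d = √[L(1−A)/(16πσT_eq⁴)].
d = √[7.66×10²⁴ × 0.51 / (16π × 5.67×10⁻⁸ × (296)⁴)] = 1.34×10¹⁰ m = 0.0893 AU.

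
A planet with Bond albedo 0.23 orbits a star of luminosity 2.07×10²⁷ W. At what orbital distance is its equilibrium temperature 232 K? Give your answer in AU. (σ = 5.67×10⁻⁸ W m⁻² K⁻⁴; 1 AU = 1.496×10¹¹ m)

d ≈ 2.94 AU

From T_eq⁴ = L(1−A)/(16πσd²): d = √[L(1−A)/(16πσT_eq⁴)].
d = √[2.07×10²⁷ × 0.77 / (16π × 5.67×10⁻⁸ × (232)⁴)] = 4.39×10¹¹ m = 2.94 AU.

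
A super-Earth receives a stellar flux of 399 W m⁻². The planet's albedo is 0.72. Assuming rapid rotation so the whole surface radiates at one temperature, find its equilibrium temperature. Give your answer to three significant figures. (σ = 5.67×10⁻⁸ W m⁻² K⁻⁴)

T_eq ≈ 149 K

Energy balance: absorbed = emitted ⇒ πR²·S(1−A) = 4πR²·σT_eq⁴, so T_eq⁴ = S(1−A)/(4σ).
T_eq = [399 × 0.28 / (4 × 5.67×10⁻⁸)]^(1/4) = (4.93×10⁸)^(1/4) = 149 K.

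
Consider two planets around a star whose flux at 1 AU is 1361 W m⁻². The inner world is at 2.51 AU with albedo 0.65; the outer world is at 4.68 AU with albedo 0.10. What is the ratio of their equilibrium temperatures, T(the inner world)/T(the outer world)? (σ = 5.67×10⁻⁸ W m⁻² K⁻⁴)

T₁/T₂ ≈ 1.078

T_eq = [S₀(1−A)/(4σd²)]^(1/4), so T ∝ (1−A)^(1/4) / √d.
T₁ = [1361×0.35/(4×5.67×10⁻⁸×2.51²)]^(1/4) = 135.12 K.
T₂ = [1361×0.90/(4×5.67×10⁻⁸×4.68²)]^(1/4) = 125.31 K.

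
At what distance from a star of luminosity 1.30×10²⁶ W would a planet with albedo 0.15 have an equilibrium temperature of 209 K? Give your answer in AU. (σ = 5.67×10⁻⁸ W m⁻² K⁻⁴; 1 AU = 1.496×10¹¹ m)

From T_eq⁴ = L(1−A)/(16πσd²): d = √[L(1−A)/(16πσT_eq⁴)].
d = √[1.30×10²⁶ × 0.85 / (16π × 5.67×10⁻⁸ × (209)⁴)] = 1.43×10¹¹ m = 0.953 AU.

d ≈ 0.953 AU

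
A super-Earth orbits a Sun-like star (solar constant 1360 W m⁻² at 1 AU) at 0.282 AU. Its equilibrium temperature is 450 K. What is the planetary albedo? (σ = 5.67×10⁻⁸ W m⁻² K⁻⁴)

Flux at 0.282 AU: S = 1360/0.282² = 1.71×10⁴ W m⁻².
From T_eq⁴ = S(1−A)/(4σ): 1−A = 4σT_eq⁴/S.
1−A = 4 × 5.67×10⁻⁸ × (450)⁴ / 1.71×10⁴ = 0.544.

A ≈ 0.46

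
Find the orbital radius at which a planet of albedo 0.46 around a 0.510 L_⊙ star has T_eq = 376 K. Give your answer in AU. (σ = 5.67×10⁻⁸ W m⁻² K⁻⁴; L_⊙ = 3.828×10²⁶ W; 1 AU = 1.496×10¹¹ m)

d ≈ 0.288 AU

L = 0.510 × 3.828×10²⁶ = 1.95×10²⁶ W.
From T_eq⁴ = L(1−A)/(16πσd²): d = √[L(1−A)/(16πσT_eq⁴)].
d = √[1.95×10²⁶ × 0.54 / (16π × 5.67×10⁻⁸ × (376)⁴)] = 4.30×10¹⁰ m = 0.288 AU.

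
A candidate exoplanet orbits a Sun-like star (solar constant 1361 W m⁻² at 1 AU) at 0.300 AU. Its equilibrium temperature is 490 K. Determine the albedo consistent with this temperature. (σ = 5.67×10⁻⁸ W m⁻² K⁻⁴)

A ≈ 0.14

Flux at 0.300 AU: S = 1361/0.300² = 1.51×10⁴ W m⁻².
From T_eq⁴ = S(1−A)/(4σ): 1−A = 4σT_eq⁴/S.
1−A = 4 × 5.67×10⁻⁸ × (490)⁴ / 1.51×10⁴ = 0.865.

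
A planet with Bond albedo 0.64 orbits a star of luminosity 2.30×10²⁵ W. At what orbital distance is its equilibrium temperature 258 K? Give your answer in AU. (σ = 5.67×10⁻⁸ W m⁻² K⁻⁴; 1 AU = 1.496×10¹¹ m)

d ≈ 0.171 AU

From T_eq⁴ = L(1−A)/(16πσd²): d = √[L(1−A)/(16πσT_eq⁴)].
d = √[2.30×10²⁵ × 0.36 / (16π × 5.67×10⁻⁸ × (258)⁴)] = 2.56×10¹⁰ m = 0.171 AU.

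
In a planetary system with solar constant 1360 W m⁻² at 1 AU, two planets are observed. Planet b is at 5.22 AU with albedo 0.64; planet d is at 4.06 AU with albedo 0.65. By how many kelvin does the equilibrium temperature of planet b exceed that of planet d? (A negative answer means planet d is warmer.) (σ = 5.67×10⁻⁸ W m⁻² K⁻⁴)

T_eq = [S₀(1−A)/(4σd²)]^(1/4), so T ∝ (1−A)^(1/4) / √d.
T₁ = [1360×0.36/(4×5.67×10⁻⁸×5.22²)]^(1/4) = 94.34 K.
T₂ = [1360×0.35/(4×5.67×10⁻⁸×4.06²)]^(1/4) = 106.23 K.

ΔT ≈ -11.9 K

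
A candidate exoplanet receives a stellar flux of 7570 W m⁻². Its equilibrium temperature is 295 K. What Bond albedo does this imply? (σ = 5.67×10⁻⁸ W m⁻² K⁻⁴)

From T_eq⁴ = S(1−A)/(4σ): 1−A = 4σT_eq⁴/S.
1−A = 4 × 5.67×10⁻⁸ × (295)⁴ / 7570 = 0.227.

A ≈ 0.77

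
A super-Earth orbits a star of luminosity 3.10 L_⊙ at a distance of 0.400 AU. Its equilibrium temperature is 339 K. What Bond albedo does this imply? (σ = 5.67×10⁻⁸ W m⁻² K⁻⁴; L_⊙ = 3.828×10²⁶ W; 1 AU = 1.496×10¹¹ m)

d = 0.400 AU = 5.98×10¹⁰ m.
L = 3.10 × 3.828×10²⁶ = 1.19×10²⁷ W.
Flux: S = L/(4πd²) = 1.19×10²⁷/(4π×(5.98×10¹⁰)²) = 2.64×10⁴ W m⁻².
From T_eq⁴ = S(1−A)/(4σ): 1−A = 4σT_eq⁴/S.
1−A = 4 × 5.67×10⁻⁸ × (339)⁴ / 2.64×10⁴ = 0.114.

A ≈ 0.89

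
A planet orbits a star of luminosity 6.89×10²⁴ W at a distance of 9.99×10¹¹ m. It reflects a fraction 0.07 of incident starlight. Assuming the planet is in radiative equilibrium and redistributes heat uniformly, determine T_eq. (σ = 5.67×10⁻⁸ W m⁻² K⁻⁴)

T_eq ≈ 38.7 K

Flux: S = L/(4πd²) = 6.89×10²⁴/(4π×(9.99×10¹¹)²) = 0.549 W m⁻².
Energy balance: absorbed = emitted ⇒ πR²·S(1−A) = 4πR²·σT_eq⁴, so T_eq⁴ = S(1−A)/(4σ).
T_eq = [0.549 × 0.93 / (4 × 5.67×10⁻⁸)]^(1/4) = (2.25×10⁶)^(1/4) = 38.7 K.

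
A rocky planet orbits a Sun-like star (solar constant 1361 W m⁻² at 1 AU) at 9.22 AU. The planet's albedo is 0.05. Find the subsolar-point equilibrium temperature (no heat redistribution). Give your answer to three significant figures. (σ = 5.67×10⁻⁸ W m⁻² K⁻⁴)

Flux at 9.22 AU: S = 1361/9.22² = 16.0 W m⁻².
At the subsolar point the surface absorbs S(1−A) and emits σT⁴ per unit area — no factor of 4, since only the local patch is in balance.
T = [16.0 × 0.95 / 5.67×10⁻⁸]^(1/4) = (2.68×10⁸)^(1/4) = 128 K.

T_ss ≈ 128 K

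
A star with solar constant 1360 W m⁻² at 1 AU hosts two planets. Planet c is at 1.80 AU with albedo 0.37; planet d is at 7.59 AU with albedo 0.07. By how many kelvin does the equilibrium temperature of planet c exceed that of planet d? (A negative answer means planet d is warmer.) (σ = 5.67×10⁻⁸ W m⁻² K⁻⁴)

T_eq = [S₀(1−A)/(4σd²)]^(1/4), so T ∝ (1−A)^(1/4) / √d.
T₁ = [1360×0.63/(4×5.67×10⁻⁸×1.80²)]^(1/4) = 184.79 K.
T₂ = [1360×0.93/(4×5.67×10⁻⁸×7.59²)]^(1/4) = 99.19 K.

ΔT ≈ 85.6 K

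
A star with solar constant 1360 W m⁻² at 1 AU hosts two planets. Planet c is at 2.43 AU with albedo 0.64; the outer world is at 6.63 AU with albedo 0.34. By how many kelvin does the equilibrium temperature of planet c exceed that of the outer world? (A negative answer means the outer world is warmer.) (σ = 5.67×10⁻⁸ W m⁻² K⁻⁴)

ΔT ≈ 40.9 K

T_eq = [S₀(1−A)/(4σd²)]^(1/4), so T ∝ (1−A)^(1/4) / √d.
T₁ = [1360×0.36/(4×5.67×10⁻⁸×2.43²)]^(1/4) = 138.28 K.
T₂ = [1360×0.66/(4×5.67×10⁻⁸×6.63²)]^(1/4) = 97.41 K.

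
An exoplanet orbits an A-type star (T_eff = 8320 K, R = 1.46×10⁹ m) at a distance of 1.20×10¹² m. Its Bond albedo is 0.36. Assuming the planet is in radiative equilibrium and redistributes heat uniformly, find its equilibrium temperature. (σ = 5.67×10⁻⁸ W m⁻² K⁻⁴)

T_eq ≈ 184 K

L = 4πR_⋆²σT_⋆⁴ = 4π(1.46×10⁹)² × 5.67×10⁻⁸ × (8320)⁴ = 7.28×10²⁷ W.
S = L/(4πd²) = 402 W m⁻².
Energy balance: absorbed = emitted ⇒ πR²·S(1−A) = 4πR²·σT_eq⁴, so T_eq⁴ = S(1−A)/(4σ).
T_eq = [402 × 0.64 / (4 × 5.67×10⁻⁸)]^(1/4) = (1.13×10⁹)^(1/4) = 184 K.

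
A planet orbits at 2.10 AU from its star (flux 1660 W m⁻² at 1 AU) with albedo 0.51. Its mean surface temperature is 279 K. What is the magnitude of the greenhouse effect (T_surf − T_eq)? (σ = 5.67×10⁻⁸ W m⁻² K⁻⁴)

S = 1660/2.10² = 376.4 W m⁻².
T_eq = [S(1−A)/(4σ)]^(1/4) = [376.4×0.49/(4×5.67×10⁻⁸)]^(1/4) = 168.9 K.
ΔT = T_surf − T_eq = 279 − 168.9.

ΔT ≈ 110.1 K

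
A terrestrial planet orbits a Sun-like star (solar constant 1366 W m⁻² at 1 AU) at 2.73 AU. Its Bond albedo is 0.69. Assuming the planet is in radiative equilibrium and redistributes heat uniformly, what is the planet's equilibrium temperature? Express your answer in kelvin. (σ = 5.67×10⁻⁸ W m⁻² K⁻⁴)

T_eq ≈ 126 K

Flux at 2.73 AU: S = 1366/2.73² = 183 W m⁻².
Energy balance: absorbed = emitted ⇒ πR²·S(1−A) = 4πR²·σT_eq⁴, so T_eq⁴ = S(1−A)/(4σ).
T_eq = [183 × 0.31 / (4 × 5.67×10⁻⁸)]^(1/4) = (2.51×10⁸)^(1/4) = 126 K.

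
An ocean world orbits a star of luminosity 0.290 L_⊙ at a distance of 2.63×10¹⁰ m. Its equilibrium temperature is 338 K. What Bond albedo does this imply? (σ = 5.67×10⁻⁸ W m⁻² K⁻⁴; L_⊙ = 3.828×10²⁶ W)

L = 0.290 × 3.828×10²⁶ = 1.11×10²⁶ W.
Flux: S = L/(4πd²) = 1.11×10²⁶/(4π×(2.63×10¹⁰)²) = 1.28×10⁴ W m⁻².
From T_eq⁴ = S(1−A)/(4σ): 1−A = 4σT_eq⁴/S.
1−A = 4 × 5.67×10⁻⁸ × (338)⁴ / 1.28×10⁴ = 0.232.

A ≈ 0.77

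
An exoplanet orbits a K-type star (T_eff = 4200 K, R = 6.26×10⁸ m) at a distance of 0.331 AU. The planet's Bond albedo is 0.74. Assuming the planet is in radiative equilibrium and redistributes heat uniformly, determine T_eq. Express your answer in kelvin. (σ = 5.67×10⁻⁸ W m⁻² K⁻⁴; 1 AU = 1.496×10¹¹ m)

T_eq ≈ 238 K

d = 0.331 AU = 4.95×10¹⁰ m.
L = 4πR_⋆²σT_⋆⁴ = 4π(6.26×10⁸)² × 5.67×10⁻⁸ × (4200)⁴ = 8.69×10²⁵ W.
S = L/(4πd²) = 2820 W m⁻².
Energy balance: absorbed = emitted ⇒ πR²·S(1−A) = 4πR²·σT_eq⁴, so T_eq⁴ = S(1−A)/(4σ).
T_eq = [2820 × 0.26 / (4 × 5.67×10⁻⁸)]^(1/4) = (3.23×10⁹)^(1/4) = 238 K.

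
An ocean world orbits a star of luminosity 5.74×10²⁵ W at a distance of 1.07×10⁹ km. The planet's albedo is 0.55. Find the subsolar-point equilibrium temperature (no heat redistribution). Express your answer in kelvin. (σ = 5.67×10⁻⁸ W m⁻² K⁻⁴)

T_ss ≈ 75.0 K

d = 1.07×10⁹ km = 1.07×10¹² m.
Flux: S = L/(4πd²) = 5.74×10²⁵/(4π×(1.07×10¹²)²) = 3.99 W m⁻².
At the subsolar point the surface absorbs S(1−A) and emits σT⁴ per unit area — no factor of 4, since only the local patch is in balance.
T = [3.99 × 0.45 / 5.67×10⁻⁸]^(1/4) = (3.17×10⁷)^(1/4) = 75.0 K.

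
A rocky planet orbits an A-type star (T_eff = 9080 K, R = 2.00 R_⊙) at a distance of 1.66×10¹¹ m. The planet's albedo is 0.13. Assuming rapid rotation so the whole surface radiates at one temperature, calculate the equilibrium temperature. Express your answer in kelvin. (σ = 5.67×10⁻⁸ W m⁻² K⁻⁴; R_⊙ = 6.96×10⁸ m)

R_⋆ = 2.00 × 6.96×10⁸ = 1.39×10⁹ m.
L = 4πR_⋆²σT_⋆⁴ = 4π(1.39×10⁹)² × 5.67×10⁻⁸ × (9080)⁴ = 9.38×10²⁷ W.
S = L/(4πd²) = 2.71×10⁴ W m⁻².
Energy balance: absorbed = emitted ⇒ πR²·S(1−A) = 4πR²·σT_eq⁴, so T_eq⁴ = S(1−A)/(4σ).
T_eq = [2.71×10⁴ × 0.87 / (4 × 5.67×10⁻⁸)]^(1/4) = (1.04×10¹¹)^(1/4) = 568 K.

T_eq ≈ 568 K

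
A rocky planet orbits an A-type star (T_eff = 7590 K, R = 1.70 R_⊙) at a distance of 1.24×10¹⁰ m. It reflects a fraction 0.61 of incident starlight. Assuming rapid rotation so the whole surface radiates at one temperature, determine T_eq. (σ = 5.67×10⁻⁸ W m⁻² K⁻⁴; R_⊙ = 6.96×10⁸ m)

R_⋆ = 1.70 × 6.96×10⁸ = 1.18×10⁹ m.
L = 4πR_⋆²σT_⋆⁴ = 4π(1.18×10⁹)² × 5.67×10⁻⁸ × (7590)⁴ = 3.31×10²⁷ W.
S = L/(4πd²) = 1.71×10⁶ W m⁻².
Energy balance: absorbed = emitted ⇒ πR²·S(1−A) = 4πR²·σT_eq⁴, so T_eq⁴ = S(1−A)/(4σ).
T_eq = [1.71×10⁶ × 0.39 / (4 × 5.67×10⁻⁸)]^(1/4) = (2.95×10¹²)^(1/4) = 1310 K.

T_eq ≈ 1310 K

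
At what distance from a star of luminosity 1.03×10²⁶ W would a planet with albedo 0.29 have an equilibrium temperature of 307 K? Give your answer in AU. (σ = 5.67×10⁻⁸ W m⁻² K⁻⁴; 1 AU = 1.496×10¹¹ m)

d ≈ 0.359 AU

From T_eq⁴ = L(1−A)/(16πσd²): d = √[L(1−A)/(16πσT_eq⁴)].
d = √[1.03×10²⁶ × 0.71 / (16π × 5.67×10⁻⁸ × (307)⁴)] = 5.37×10¹⁰ m = 0.359 AU.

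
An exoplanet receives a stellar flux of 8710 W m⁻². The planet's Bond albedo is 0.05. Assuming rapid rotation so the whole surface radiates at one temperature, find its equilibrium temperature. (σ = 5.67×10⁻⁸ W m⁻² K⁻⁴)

T_eq ≈ 437 K

Energy balance: absorbed = emitted ⇒ πR²·S(1−A) = 4πR²·σT_eq⁴, so T_eq⁴ = S(1−A)/(4σ).
T_eq = [8710 × 0.95 / (4 × 5.67×10⁻⁸)]^(1/4) = (3.65×10¹⁰)^(1/4) = 437 K.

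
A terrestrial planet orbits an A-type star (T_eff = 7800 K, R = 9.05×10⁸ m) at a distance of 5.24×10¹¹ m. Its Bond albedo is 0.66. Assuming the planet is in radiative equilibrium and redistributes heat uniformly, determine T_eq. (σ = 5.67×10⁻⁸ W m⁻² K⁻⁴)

T_eq ≈ 175 K

L = 4πR_⋆²σT_⋆⁴ = 4π(9.05×10⁸)² × 5.67×10⁻⁸ × (7800)⁴ = 2.16×10²⁷ W.
S = L/(4πd²) = 626 W m⁻².
Energy balance: absorbed = emitted ⇒ πR²·S(1−A) = 4πR²·σT_eq⁴, so T_eq⁴ = S(1−A)/(4σ).
T_eq = [626 × 0.34 / (4 × 5.67×10⁻⁸)]^(1/4) = (9.38×10⁸)^(1/4) = 175 K.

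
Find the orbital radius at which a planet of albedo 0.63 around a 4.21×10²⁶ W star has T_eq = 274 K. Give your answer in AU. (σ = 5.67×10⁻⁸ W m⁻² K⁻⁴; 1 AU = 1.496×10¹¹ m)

d ≈ 0.658 AU

From T_eq⁴ = L(1−A)/(16πσd²): d = √[L(1−A)/(16πσT_eq⁴)].
d = √[4.21×10²⁶ × 0.37 / (16π × 5.67×10⁻⁸ × (274)⁴)] = 9.85×10¹⁰ m = 0.658 AU.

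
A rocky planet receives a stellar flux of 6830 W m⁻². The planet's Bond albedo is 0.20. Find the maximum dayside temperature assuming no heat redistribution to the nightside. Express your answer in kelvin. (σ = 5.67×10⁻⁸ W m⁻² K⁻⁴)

With no redistribution each surface element balances locally: S(1−A) = σT⁴.
T = [6830 × 0.80 / 5.67×10⁻⁸]^(1/4) = (9.64×10¹⁰)^(1/4) = 557 K.

T_ss ≈ 557 K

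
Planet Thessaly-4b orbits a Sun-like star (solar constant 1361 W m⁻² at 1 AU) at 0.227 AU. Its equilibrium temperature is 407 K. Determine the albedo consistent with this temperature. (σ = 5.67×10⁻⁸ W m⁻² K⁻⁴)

Flux at 0.227 AU: S = 1361/0.227² = 2.64×10⁴ W m⁻².
From T_eq⁴ = S(1−A)/(4σ): 1−A = 4σT_eq⁴/S.
1−A = 4 × 5.67×10⁻⁸ × (407)⁴ / 2.64×10⁴ = 0.236.

A ≈ 0.76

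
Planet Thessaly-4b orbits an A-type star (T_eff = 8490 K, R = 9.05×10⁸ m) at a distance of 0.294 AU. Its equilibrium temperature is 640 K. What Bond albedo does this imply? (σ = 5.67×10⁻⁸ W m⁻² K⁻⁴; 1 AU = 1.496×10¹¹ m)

A ≈ 0.69

d = 0.294 AU = 4.40×10¹⁰ m.
L = 4πR_⋆²σT_⋆⁴ = 4π(9.05×10⁸)² × 5.67×10⁻⁸ × (8490)⁴ = 3.03×10²⁷ W.
S = L/(4πd²) = 1.25×10⁵ W m⁻².
From T_eq⁴ = S(1−A)/(4σ): 1−A = 4σT_eq⁴/S.
1−A = 4 × 5.67×10⁻⁸ × (640)⁴ / 1.25×10⁵ = 0.305.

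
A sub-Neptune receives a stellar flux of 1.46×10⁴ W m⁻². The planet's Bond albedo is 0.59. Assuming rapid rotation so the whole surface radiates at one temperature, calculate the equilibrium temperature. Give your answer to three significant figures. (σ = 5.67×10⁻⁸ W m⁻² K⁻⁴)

Energy balance: absorbed = emitted ⇒ πR²·S(1−A) = 4πR²·σT_eq⁴, so T_eq⁴ = S(1−A)/(4σ).
T_eq = [1.46×10⁴ × 0.41 / (4 × 5.67×10⁻⁸)]^(1/4) = (2.64×10¹⁰)^(1/4) = 403 K.

T_eq ≈ 403 K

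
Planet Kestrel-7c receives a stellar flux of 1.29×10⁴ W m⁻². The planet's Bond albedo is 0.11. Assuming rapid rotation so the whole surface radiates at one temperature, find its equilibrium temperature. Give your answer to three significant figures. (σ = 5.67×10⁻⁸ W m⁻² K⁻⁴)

Energy balance: absorbed = emitted ⇒ πR²·S(1−A) = 4πR²·σT_eq⁴, so T_eq⁴ = S(1−A)/(4σ).
T_eq = [1.29×10⁴ × 0.89 / (4 × 5.67×10⁻⁸)]^(1/4) = (5.06×10¹⁰)^(1/4) = 474 K.

T_eq ≈ 474 K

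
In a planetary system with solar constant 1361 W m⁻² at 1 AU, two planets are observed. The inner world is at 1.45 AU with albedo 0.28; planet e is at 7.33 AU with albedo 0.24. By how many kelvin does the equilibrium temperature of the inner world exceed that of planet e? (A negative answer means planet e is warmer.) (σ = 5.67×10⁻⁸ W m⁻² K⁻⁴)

ΔT ≈ 116.9 K

T_eq = [S₀(1−A)/(4σd²)]^(1/4), so T ∝ (1−A)^(1/4) / √d.
T₁ = [1361×0.72/(4×5.67×10⁻⁸×1.45²)]^(1/4) = 212.91 K.
T₂ = [1361×0.76/(4×5.67×10⁻⁸×7.33²)]^(1/4) = 95.99 K.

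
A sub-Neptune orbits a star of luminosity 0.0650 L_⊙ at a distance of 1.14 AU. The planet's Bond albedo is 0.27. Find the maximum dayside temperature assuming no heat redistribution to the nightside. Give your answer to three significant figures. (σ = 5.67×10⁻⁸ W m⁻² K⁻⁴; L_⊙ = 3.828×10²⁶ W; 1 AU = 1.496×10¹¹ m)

T_ss ≈ 172 K

d = 1.14 AU = 1.71×10¹¹ m.
L = 0.0650 × 3.828×10²⁶ = 2.49×10²⁵ W.
Flux: S = L/(4πd²) = 2.49×10²⁵/(4π×(1.71×10¹¹)²) = 68.1 W m⁻².
With no redistribution each surface element balances locally: S(1−A) = σT⁴.
T = [68.1 × 0.73 / 5.67×10⁻⁸]^(1/4) = (8.76×10⁸)^(1/4) = 172 K.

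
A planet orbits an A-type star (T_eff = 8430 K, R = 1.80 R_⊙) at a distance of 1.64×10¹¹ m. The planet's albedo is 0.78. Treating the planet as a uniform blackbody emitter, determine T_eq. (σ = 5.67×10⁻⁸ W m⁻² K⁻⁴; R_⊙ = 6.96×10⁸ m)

T_eq ≈ 357 K

R_⋆ = 1.80 × 6.96×10⁸ = 1.25×10⁹ m.
L = 4πR_⋆²σT_⋆⁴ = 4π(1.25×10⁹)² × 5.67×10⁻⁸ × (8430)⁴ = 5.65×10²⁷ W.
S = L/(4πd²) = 1.67×10⁴ W m⁻².
Energy balance: absorbed = emitted ⇒ πR²·S(1−A) = 4πR²·σT_eq⁴, so T_eq⁴ = S(1−A)/(4σ).
T_eq = [1.67×10⁴ × 0.22 / (4 × 5.67×10⁻⁸)]^(1/4) = (1.62×10¹⁰)^(1/4) = 357 K.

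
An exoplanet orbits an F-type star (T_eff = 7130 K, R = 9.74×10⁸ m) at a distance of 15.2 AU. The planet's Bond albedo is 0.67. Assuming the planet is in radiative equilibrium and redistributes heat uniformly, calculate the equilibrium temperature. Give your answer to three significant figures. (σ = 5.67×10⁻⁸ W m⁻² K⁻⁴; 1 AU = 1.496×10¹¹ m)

d = 15.2 AU = 2.27×10¹² m.
L = 4πR_⋆²σT_⋆⁴ = 4π(9.74×10⁸)² × 5.67×10⁻⁸ × (7130)⁴ = 1.75×10²⁷ W.
S = L/(4πd²) = 26.9 W m⁻².
Energy balance: absorbed = emitted ⇒ πR²·S(1−A) = 4πR²·σT_eq⁴, so T_eq⁴ = S(1−A)/(4σ).
T_eq = [26.9 × 0.33 / (4 × 5.67×10⁻⁸)]^(1/4) = (3.91×10⁷)^(1/4) = 79.1 K.

T_eq ≈ 79.1 K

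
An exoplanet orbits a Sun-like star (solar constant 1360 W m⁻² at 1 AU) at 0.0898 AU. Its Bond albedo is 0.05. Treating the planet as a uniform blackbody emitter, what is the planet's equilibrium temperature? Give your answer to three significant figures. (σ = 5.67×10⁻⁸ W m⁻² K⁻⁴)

Flux at 0.0898 AU: S = 1360/0.0898² = 1.69×10⁵ W m⁻².
Energy balance: absorbed = emitted ⇒ πR²·S(1−A) = 4πR²·σT_eq⁴, so T_eq⁴ = S(1−A)/(4σ).
T_eq = [1.69×10⁵ × 0.95 / (4 × 5.67×10⁻⁸)]^(1/4) = (7.06×10¹¹)^(1/4) = 917 K.

T_eq ≈ 917 K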